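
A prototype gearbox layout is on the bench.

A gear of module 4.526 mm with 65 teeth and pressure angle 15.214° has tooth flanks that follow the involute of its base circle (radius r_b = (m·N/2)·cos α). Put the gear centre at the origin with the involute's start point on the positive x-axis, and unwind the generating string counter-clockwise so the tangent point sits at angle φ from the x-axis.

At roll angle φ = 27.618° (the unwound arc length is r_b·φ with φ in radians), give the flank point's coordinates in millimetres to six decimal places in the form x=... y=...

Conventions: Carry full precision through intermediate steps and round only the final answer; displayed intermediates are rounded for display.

x=157.483837 y=5.176865

recognized (one wheel, involute flank): single-mesh tooth geometry, m = 4.526, N = 65
pitch radius r_p = m·N/2 = 4.526·65/2 = 147.095000
base radius r_b = r_p·cos α = 147.095000·cos 15.214° = 141.939673
roll angle φ = 27.618° = 0.48202503 rad
x = r_b·(cos φ + φ·sin φ) = 157.483837
y = r_b·(sin φ − φ·cos φ) = 5.176865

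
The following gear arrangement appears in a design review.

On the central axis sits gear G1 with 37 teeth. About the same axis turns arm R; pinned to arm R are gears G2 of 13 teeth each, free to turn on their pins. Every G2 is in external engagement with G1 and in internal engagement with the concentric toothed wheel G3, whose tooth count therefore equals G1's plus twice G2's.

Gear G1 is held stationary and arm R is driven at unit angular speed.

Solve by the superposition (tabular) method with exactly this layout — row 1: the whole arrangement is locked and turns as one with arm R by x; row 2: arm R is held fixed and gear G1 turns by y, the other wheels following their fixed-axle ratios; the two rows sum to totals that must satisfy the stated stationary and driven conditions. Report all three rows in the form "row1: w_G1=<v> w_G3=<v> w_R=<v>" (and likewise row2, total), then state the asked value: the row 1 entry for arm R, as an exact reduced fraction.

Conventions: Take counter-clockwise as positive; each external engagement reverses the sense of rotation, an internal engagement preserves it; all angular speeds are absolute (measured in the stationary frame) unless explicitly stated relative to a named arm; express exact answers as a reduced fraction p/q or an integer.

row1: w_G1=1 w_G3=1 w_R=1
row2: w_G1=-1 w_G3=37/63 w_R=0
total: w_G1=0 w_G3=100/63 w_R=1
asked value: 1

planetary set (37T centre, 13T on arm, 63T internal) — Willis relation
row 1 — lock + rotate with arm: ω_sun = ω_ring = ω_arm = x
row 2 — arm fixed, fixed-axis ratios: sun y, ring −(37/63)·y, arm 0
boundary: total ω_sun = x + y = 0 and total ω_arm = x = 1  ⇒  y = -1, x = 1
row 2 ring = −(37/63)·(-1) = 37/63
totals (row 1 + row 2): sun 1 + (-1) = 0, ring 1 + 37/63 = 100/63, arm 1 + 0 = 1
asked cell (row1, arm) = 1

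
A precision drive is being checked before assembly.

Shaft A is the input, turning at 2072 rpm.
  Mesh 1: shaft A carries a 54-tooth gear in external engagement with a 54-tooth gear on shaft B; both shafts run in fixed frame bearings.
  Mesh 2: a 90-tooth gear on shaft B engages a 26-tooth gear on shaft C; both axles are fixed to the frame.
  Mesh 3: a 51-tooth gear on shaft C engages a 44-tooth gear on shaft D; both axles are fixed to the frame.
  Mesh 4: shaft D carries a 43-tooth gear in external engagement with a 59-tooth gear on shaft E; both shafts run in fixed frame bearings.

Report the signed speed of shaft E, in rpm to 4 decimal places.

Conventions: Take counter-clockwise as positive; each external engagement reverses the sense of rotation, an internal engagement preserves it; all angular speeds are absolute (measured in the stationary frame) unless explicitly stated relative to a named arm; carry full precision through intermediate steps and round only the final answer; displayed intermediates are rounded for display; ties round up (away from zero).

recognized (5 fixed axles, 4 meshes): fixed-axis compound train
mesh 1 [54T→54T]: ω = 2072.0000×54/54 = 2072.0000 rpm, sense flips to −
mesh 2 [90T→26T]: ω = 2072.0000×90/26 = 7172.3077 rpm, sense flips to +
mesh 3 [51T→44T]: ω = 7172.3077×51/44 = 8313.3566 rpm, sense flips to −
mesh 4 [43T→59T]: ω = 8313.3566×43/59 = 6058.8870 rpm, sense flips to +
signed output speed = +6058.8870 rpm

+6058.8870 rpm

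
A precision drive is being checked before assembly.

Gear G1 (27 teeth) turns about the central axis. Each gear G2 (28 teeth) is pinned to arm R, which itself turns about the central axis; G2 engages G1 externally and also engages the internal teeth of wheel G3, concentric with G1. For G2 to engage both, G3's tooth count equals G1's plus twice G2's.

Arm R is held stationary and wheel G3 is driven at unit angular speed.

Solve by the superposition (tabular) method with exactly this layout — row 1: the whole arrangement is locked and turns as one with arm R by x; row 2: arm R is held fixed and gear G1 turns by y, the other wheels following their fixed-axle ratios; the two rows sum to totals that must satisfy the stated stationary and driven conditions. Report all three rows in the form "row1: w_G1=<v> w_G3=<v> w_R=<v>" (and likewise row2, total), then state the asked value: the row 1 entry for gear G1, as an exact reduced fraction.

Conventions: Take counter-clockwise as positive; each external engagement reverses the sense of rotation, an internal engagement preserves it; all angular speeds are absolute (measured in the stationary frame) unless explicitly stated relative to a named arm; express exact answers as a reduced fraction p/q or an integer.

row1: w_G1=0 w_G3=0 w_R=0
row2: w_G1=-83/27 w_G3=1 w_R=0
total: w_G1=-83/27 w_G3=1 w_R=0
asked value: 0

planetary set (27T centre, 28T on arm, 83T internal) — Willis relation
row 1: whole set turns with the arm by x
row 2: sun turns y, ring = −(27/83)·y, arm 0
boundary: total ω_arm = x = 0 and total ω_ring = x − (27/83)·y = 1  ⇒  y = -83/27, x = 0
row 2 ring = −(27/83)·(-83/27) = 1
totals (row 1 + row 2): sun 0 + (-83/27) = -83/27, ring 0 + 1 = 1, arm 0 + 0 = 0
asked cell (row1, sun) = 0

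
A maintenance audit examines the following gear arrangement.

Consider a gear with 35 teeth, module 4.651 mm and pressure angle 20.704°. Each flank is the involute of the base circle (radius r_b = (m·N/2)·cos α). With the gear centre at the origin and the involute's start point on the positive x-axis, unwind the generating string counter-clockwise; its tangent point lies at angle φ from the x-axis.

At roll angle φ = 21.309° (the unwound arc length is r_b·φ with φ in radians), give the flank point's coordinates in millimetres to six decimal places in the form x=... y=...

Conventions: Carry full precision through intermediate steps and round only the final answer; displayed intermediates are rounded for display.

topology: single-mesh involute geometry — m = 4.651, N = 35
pitch radius r_p = m·N/2 = 4.651·35/2 = 81.392500
base radius r_b = r_p·cos α = 81.392500·cos 20.704° = 76.136120
roll angle φ = 21.309° = 0.37191221 rad
x = r_b·(cos φ + φ·sin φ) = 81.220958
y = r_b·(sin φ − φ·cos φ) = 1.287573

x=81.220958 y=1.287573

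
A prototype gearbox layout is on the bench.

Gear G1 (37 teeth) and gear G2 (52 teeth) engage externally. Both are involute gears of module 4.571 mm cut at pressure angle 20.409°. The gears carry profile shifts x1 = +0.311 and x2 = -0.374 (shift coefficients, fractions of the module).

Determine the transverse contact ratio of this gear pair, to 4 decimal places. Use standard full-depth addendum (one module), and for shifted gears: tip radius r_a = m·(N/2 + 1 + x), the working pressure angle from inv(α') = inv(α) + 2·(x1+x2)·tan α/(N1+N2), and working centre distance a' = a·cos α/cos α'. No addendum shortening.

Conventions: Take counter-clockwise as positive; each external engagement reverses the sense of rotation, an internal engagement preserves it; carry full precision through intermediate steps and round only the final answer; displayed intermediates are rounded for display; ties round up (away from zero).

1.6910

recognized (one external pair, fixed centres): single-mesh tooth geometry, m = 4.571, N1 = 37, N2 = 52
base radii: r_b1 = 79.255214, r_b2 = 111.385707
tip radii: r_a1 = 90.556081, r_a2 = 121.707446
inv(α') = inv(20.409°) + 2·(+0.311-0.374)·tan α/(37+52) = 0.01534448  ⇒  α' = 20.18841°
a' = a·cos α / cos α' = 203.4095·cos 20.409°/cos 20.18841° = 203.120032
action lengths: √(r_a1²−r_b1²) = 43.806561, √(r_a2²−r_b2²) = 49.050247
base pitch p_b = π·m·cos α = 13.458789
CR = (43.806561 + 49.050247 − 203.120032·sin 20.18841°)/13.458789 = 1.690969
contact ratio ≈ 1.6910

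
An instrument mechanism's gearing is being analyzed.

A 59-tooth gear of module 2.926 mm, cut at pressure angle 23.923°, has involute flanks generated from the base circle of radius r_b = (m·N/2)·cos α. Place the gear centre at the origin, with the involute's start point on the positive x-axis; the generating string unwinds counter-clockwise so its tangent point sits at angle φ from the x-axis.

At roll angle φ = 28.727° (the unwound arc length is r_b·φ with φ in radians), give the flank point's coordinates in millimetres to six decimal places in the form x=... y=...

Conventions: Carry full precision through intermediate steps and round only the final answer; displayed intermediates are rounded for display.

topology: single-mesh involute geometry — m = 2.926, N = 59
pitch radius r_p = m·N/2 = 2.926·59/2 = 86.317000
base radius r_b = r_p·cos α = 86.317000·cos 23.923° = 78.901614
roll angle φ = 28.727° = 0.50138073 rad
x = r_b·(cos φ + φ·sin φ) = 88.204256
y = r_b·(sin φ − φ·cos φ) = 3.232292

x=88.204256 y=3.232292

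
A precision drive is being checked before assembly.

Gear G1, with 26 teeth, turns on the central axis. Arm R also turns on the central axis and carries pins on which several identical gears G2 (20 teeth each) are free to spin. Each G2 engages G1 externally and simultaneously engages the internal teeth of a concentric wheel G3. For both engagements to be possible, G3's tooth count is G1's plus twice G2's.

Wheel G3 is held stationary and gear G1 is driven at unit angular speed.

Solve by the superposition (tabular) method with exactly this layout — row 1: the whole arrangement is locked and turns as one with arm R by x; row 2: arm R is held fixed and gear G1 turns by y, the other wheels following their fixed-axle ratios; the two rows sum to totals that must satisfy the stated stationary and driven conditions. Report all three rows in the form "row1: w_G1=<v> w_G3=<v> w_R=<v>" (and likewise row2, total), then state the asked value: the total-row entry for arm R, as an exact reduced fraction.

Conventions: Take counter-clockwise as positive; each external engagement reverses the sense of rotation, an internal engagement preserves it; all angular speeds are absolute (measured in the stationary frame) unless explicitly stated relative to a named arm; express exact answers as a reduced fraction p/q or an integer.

planetary set (26T centre, 20T on arm, 66T internal) — Willis relation
row 1: whole set turns with the arm by x
row 2: sun turns y, ring = −(26/66)·y, arm 0
boundary: total ω_ring = x − (26/66)·y = 0 and total ω_sun = x + y = 1  ⇒  y = 33/46, x = 13/46
row 2 ring = −(26/66)·33/46 = -13/46
totals (row 1 + row 2): sun 13/46 + 33/46 = 1, ring 13/46 + (-13/46) = 0, arm 13/46 + 0 = 13/46
asked cell (total, arm) = 13/46

row1: w_G1=13/46 w_G3=13/46 w_R=13/46
row2: w_G1=33/46 w_G3=-13/46 w_R=0
total: w_G1=1 w_G3=0 w_R=13/46
asked value: 13/46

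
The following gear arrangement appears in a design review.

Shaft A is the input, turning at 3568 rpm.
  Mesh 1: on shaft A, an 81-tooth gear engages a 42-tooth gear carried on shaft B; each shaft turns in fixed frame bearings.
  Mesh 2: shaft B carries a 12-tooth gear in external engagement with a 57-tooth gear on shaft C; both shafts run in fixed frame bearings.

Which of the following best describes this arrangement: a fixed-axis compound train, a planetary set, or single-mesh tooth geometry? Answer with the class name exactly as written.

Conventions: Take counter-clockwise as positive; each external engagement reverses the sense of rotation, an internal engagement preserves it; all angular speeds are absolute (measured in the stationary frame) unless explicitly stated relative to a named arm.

topology: fixed-axis compound train — 2 meshes, A→C
classification: fixed-axis compound train

fixed-axis compound train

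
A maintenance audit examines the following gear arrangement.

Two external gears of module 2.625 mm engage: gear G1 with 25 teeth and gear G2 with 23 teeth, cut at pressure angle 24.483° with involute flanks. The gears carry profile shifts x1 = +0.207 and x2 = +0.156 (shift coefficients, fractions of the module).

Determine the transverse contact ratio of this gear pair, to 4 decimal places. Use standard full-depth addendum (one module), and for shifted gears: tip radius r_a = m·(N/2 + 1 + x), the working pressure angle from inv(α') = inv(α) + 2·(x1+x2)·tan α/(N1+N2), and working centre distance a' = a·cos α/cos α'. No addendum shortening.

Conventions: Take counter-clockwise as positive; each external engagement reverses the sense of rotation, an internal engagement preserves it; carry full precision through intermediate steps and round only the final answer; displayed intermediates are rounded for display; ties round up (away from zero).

1.3979

topology: single-mesh involute geometry — m = 2.625, 25T/23T pair
base radii: r_b1 = 29.862140, r_b2 = 27.473169
tip radii: r_a1 = 35.980875, r_a2 = 33.222000
inv(α') = inv(24.483°) + 2·(+0.207+0.156)·tan α/(25+23) = 0.03494646  ⇒  α' = 26.23820°
a' = a·cos α / cos α' = 63.0000·cos 24.483°/cos 26.23820° = 63.921543
action lengths: √(r_a1²−r_b1²) = 20.071770, √(r_a2²−r_b2²) = 18.679568
base pitch p_b = π·m·cos α = 7.505174
CR = (20.071770 + 18.679568 − 63.921543·sin 26.23820°)/7.505174 = 1.397884
contact ratio ≈ 1.3979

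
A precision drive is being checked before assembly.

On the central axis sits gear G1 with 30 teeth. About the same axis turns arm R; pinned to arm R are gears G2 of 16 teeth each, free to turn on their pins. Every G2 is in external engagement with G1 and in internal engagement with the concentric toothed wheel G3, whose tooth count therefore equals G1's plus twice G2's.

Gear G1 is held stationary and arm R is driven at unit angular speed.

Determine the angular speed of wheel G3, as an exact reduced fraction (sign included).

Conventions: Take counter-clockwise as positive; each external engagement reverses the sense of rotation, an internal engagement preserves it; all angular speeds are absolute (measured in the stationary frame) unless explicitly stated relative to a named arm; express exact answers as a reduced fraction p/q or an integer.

46/31

planetary set (30T centre, 16T on arm, 62T internal) — Willis relation
ring teeth: 30 + 2·16 = 62
30(ω_sun−ω_arm) = −62(ω_ring−ω_arm),  ω_sun = 0, ω_arm = 1
ω_ring = 1 − (30/62)(0−1) = 46/31
exact speed ratio = 46/31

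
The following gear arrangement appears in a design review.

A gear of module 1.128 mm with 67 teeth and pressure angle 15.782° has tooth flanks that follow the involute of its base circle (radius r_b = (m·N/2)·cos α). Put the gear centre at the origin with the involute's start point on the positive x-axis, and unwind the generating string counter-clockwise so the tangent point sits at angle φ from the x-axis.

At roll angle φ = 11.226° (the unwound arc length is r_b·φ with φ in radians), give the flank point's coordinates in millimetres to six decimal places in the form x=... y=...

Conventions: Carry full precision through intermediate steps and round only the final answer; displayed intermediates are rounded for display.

single-mesh involute tooth geometry (67T wheel at module 1.128)
pitch radius r_p = m·N/2 = 1.128·67/2 = 37.788000
base radius r_b = r_p·cos α = 37.788000·cos 15.782° = 36.363524
roll angle φ = 11.226° = 0.19593066 rad
x = r_b·(cos φ + φ·sin φ) = 37.054816
y = r_b·(sin φ − φ·cos φ) = 0.090820

x=37.054816 y=0.090820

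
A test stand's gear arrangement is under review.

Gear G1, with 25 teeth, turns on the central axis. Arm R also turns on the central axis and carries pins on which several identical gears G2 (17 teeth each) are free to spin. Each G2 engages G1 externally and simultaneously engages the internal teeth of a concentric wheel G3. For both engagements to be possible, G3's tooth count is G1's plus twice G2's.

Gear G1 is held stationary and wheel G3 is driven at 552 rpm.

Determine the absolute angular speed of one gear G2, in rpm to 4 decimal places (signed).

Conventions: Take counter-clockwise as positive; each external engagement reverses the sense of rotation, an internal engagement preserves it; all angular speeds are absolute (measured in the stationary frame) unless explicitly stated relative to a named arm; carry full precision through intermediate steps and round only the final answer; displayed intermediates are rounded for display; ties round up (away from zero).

recognized (axles ride arm R): planetary set, 25/17/59 teeth
normalise by the input: solve with ω_ring = 1, then scale by 552 rpm
ring teeth: 25 + 2·17 = 59
25(ω_sun−ω_arm) = −59(ω_ring−ω_arm),  ω_sun = 0, ω_ring = 1
25(0−ω_arm) = −59(1−ω_arm)  ⇒  84·ω_arm = 59  ⇒  ω_arm = 59/84
sun–planet mesh: 25·(0−59/84) = −17·(ω_p−ω_arm)  ⇒  ω_p−ω_arm = 1475/1428
ω_p = 59/84 + 1475/1428 = 59/34
scale: ω_p = 59/34 × 552 rpm = +957.8824 rpm

+957.8824 rpm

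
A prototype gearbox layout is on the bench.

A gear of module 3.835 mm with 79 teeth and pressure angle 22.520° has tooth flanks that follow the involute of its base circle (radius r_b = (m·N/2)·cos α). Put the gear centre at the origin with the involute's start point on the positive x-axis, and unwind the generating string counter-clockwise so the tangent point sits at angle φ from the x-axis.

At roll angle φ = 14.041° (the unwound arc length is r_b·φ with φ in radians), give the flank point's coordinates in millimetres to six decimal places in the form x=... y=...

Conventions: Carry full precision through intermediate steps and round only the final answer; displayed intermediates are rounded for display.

class = single-mesh tooth geometry [base-circle involute, m = 3.835, 79T]
pitch radius r_p = m·N/2 = 3.835·79/2 = 151.482500
base radius r_b = r_p·cos α = 151.482500·cos 22.520° = 139.931337
roll angle φ = 14.041° = 0.24506168 rad
x = r_b·(cos φ + φ·sin φ) = 144.070267
y = r_b·(sin φ − φ·cos φ) = 0.682354

x=144.070267 y=0.682354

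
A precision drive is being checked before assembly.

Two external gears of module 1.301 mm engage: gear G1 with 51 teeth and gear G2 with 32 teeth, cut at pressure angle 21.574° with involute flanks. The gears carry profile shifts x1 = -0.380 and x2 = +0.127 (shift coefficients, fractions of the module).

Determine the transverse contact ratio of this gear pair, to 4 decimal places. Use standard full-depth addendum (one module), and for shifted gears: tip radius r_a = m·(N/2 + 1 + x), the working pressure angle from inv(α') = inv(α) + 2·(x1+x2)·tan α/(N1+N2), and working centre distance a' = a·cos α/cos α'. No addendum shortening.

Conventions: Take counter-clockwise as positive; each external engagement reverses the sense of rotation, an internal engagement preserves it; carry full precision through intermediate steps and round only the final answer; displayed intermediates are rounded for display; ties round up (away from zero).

single-mesh involute tooth geometry (51T engaging 32T at module 1.301)
base radii: r_b1 = 30.851339, r_b2 = 19.357703
tip radii: r_a1 = 33.982120, r_a2 = 22.282227
inv(α') = inv(21.574°) + 2·(-0.380+0.127)·tan α/(51+32) = 0.01645532  ⇒  α' = 20.64768°
a' = a·cos α / cos α' = 53.9915·cos 21.574°/cos 20.64768° = 53.655526
action lengths: √(r_a1²−r_b1²) = 14.247083, √(r_a2²−r_b2²) = 11.035261
base pitch p_b = π·m·cos α = 3.800876
CR = (14.247083 + 11.035261 − 53.655526·sin 20.64768°)/3.800876 = 1.673906
contact ratio ≈ 1.6739

1.6739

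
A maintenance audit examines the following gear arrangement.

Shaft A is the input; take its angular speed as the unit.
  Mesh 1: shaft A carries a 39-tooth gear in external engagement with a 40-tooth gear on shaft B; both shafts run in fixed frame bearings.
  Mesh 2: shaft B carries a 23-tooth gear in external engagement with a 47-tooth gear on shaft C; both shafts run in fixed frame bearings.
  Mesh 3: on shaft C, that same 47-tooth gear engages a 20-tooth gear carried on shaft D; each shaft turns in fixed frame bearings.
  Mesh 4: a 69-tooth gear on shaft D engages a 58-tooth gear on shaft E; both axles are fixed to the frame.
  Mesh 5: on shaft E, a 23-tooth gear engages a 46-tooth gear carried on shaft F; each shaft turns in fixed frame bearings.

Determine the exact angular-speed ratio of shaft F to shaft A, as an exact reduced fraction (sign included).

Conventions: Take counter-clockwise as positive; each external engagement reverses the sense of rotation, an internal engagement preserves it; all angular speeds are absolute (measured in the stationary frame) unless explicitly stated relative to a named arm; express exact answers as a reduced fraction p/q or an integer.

-61893/92800

class = fixed-axis compound train [5 meshes; 5 ratios multiply, 5 sense flips]
mesh 1 [39T→40T]: running ratio 39/40, sense −
mesh 2 [23T→47T]: running ratio 897/1880, sense +
mesh 3 [47T→20T]: running ratio 897/800, sense −
mesh 4 [69T→58T]: running ratio 61893/46400, sense +
mesh 5 [23T→46T]: running ratio 61893/92800, sense −
ω_out/ω_in = -61893/92800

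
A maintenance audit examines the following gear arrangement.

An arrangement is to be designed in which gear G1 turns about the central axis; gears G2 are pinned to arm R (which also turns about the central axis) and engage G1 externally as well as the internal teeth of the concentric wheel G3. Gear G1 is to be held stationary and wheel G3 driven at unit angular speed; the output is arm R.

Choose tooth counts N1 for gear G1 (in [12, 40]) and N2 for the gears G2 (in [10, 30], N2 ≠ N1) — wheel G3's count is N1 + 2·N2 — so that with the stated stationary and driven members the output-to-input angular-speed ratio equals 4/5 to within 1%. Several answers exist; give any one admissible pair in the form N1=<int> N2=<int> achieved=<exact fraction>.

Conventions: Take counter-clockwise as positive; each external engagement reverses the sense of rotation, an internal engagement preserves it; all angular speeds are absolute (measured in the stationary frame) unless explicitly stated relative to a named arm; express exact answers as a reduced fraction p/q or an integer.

N1=12 N2=18 achieved=4/5

class = planetary set [ratio 4/5 wanted; Willis about the carrier]
Willis with ω_sun = 0: ω_arm/ω_ring = N3/(N1+N3); set equal to 4/5  ⇒  N3/N1 = (4/5)/(1 − 4/5) = 4
N3 = N1 + 2·N2  ⇒  N2/N1 = (N3/N1 − 1)/2 = (4 − 1)/2 = 3/2
smallest multiple with N1 ≥ 12 and N2 ≥ 10: k = 6  ⇒  N1 = 6·2 = 12, N2 = 6·3 = 18 (N1 ≤ 40, N2 ≤ 30, N2 ≠ N1 ✓), N3 = 12 + 2·18 = 48
check: N3/(N1+N3) with N1 = 12, N3 = 48 gives 4/5; |achieved − target| = 0 ≤ 1/125 ✓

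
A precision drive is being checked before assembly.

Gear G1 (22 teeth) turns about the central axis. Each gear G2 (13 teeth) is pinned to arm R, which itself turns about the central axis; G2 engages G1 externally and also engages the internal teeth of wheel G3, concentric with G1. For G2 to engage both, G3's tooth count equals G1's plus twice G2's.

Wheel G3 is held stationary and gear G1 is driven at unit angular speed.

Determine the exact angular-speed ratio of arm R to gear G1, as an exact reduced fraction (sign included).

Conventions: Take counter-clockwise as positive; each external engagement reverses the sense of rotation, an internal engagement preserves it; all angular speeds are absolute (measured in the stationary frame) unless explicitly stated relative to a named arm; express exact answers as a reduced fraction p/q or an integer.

recognized (axles ride arm R): planetary set, 22/13/48 teeth
ring teeth: 22 + 2·13 = 48
22(ω_sun−ω_arm) = −48(ω_ring−ω_arm),  ω_ring = 0, ω_sun = 1
22(1−ω_arm) = −48(0−ω_arm)  ⇒  70·ω_arm = 22  ⇒  ω_arm = 11/35
ω_out/ω_in = 11/35

11/35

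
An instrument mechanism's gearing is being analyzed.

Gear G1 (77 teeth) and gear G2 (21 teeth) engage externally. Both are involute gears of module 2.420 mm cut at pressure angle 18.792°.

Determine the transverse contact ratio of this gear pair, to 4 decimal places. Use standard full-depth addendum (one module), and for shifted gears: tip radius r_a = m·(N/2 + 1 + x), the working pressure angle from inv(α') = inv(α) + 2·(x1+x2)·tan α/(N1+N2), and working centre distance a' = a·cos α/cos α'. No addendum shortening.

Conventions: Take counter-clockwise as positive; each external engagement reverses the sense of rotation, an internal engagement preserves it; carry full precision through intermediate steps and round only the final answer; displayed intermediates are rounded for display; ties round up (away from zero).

recognized (one external pair, fixed centres): single-mesh tooth geometry, m = 2.420, N1 = 77, N2 = 21
base radii: r_b1 = 88.203503, r_b2 = 24.055501
tip radii: r_a1 = 95.590000, r_a2 = 27.830000
no profile shift: α' = α, a' = a
action lengths: √(r_a1²−r_b1²) = 36.845490, √(r_a2²−r_b2²) = 13.994348
base pitch p_b = π·m·cos α = 7.197389
CR = (36.845490 + 13.994348 − 118.580000·sin 18.79200°)/7.197389 = 1.756366
contact ratio ≈ 1.7564

1.7564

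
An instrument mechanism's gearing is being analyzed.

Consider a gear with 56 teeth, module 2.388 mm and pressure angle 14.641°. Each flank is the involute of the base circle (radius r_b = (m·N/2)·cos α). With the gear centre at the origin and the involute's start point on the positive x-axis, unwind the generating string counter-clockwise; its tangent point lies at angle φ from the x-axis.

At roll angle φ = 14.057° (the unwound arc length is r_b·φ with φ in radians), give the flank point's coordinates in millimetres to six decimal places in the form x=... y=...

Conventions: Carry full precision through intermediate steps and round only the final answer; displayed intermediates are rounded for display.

single-mesh involute tooth geometry (56T wheel at module 2.388)
pitch radius r_p = m·N/2 = 2.388·56/2 = 66.864000
base radius r_b = r_p·cos α = 66.864000·cos 14.641° = 64.692829
roll angle φ = 14.057° = 0.24534093 rad
x = r_b·(cos φ + φ·sin φ) = 66.610629
y = r_b·(sin φ − φ·cos φ) = 0.316540

x=66.610629 y=0.316540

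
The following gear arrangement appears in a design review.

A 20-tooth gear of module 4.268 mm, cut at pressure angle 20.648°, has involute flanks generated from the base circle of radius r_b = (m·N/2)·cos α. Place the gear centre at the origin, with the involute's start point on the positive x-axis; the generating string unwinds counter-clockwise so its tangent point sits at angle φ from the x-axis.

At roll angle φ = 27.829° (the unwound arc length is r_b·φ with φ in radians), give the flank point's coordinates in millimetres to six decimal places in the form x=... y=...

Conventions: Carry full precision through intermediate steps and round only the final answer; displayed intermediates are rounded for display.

class = single-mesh tooth geometry [base-circle involute, m = 4.268, 20T]
pitch radius r_p = m·N/2 = 4.268·20/2 = 42.680000
base radius r_b = r_p·cos α = 42.680000·cos 20.648° = 39.938427
roll angle φ = 27.829° = 0.48570768 rad
x = r_b·(cos φ + φ·sin φ) = 44.375179
y = r_b·(sin φ − φ·cos φ) = 1.489753

x=44.375179 y=1.489753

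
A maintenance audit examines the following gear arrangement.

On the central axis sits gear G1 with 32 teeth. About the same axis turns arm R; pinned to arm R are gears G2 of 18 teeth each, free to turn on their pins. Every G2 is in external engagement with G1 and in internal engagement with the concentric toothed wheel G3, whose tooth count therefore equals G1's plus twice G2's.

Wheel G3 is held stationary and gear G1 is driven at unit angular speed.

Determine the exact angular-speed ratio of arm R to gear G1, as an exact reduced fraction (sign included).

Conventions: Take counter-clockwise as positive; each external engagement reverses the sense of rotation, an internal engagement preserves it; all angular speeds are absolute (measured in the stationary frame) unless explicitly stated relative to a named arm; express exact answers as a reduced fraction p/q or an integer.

8/25

recognized (axles ride arm R): planetary set, 32/18/68 teeth
ring teeth: 32 + 2·18 = 68
32(ω_sun−ω_arm) = −68(ω_ring−ω_arm),  ω_ring = 0, ω_sun = 1
32(1−ω_arm) = −68(0−ω_arm)  ⇒  100·ω_arm = 32  ⇒  ω_arm = 8/25
ω_out/ω_in = 8/25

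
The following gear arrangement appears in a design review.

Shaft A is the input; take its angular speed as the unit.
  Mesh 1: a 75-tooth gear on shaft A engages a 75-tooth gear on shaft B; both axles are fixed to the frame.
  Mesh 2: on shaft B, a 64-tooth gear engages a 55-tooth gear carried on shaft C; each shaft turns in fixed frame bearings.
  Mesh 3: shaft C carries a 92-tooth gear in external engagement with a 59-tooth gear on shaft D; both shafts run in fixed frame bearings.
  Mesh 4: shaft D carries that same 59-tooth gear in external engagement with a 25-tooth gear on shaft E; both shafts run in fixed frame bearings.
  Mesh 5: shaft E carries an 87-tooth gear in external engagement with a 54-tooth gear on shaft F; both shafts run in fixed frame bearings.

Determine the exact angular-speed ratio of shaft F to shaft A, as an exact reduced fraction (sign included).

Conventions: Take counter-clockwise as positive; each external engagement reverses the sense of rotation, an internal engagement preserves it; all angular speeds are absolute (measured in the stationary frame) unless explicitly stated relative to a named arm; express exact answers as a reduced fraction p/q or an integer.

-85376/12375

class = fixed-axis compound train [5 meshes; 5 ratios multiply, 5 sense flips]
mesh 1 [75T→75T]: running ratio 1, sense −
mesh 2 [64T→55T]: running ratio 64/55, sense +
mesh 3 [92T→59T]: running ratio 5888/3245, sense −
mesh 4 [59T→25T]: running ratio 5888/1375, sense +
mesh 5 [87T→54T]: running ratio 85376/12375, sense −
ω_out/ω_in = -85376/12375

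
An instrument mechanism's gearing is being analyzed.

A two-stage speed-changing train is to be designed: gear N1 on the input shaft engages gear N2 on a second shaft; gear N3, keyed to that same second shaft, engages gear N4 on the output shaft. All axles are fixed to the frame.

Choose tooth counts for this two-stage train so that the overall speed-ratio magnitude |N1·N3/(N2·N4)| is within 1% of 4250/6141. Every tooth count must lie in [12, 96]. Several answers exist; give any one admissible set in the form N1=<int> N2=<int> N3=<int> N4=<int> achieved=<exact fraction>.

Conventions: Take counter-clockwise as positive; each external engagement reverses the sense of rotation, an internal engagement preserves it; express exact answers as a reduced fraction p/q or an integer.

N1=50 N2=69 N3=85 N4=89 achieved=4250/6141

class = fixed-axis compound train [2-stage, 4250/6141 wanted]
target = 4250/6141 in lowest terms: an exact hit needs N1·N3 = k·4250 and N2·N4 = k·6141 for one integer k, every count in [12, 96]; additionally prefer no 1:1 stage (N1 ≠ N2, N3 ≠ N4)
k = 1: N1·N3 = 4250 = 50·85, N2·N4 = 6141 = 69·89
achieved = 50·85/(69·89) = 4250/6141; |achieved − target| = 0 ≤ 85/12282 ✓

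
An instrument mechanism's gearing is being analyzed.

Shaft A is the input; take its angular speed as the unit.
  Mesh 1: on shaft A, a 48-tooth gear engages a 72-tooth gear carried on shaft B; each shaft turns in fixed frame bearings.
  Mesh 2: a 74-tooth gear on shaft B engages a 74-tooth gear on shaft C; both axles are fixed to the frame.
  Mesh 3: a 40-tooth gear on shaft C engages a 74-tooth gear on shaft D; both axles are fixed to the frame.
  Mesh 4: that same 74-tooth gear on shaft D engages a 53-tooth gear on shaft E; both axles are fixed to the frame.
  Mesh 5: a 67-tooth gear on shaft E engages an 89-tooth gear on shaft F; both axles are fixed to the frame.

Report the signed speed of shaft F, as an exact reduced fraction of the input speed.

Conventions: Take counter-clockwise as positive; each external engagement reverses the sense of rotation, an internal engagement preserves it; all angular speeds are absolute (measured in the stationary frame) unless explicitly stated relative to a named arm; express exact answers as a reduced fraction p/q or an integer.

-5360/14151

5-mesh fixed-axis compound train (all bearings frame-fixed)
mesh 1 [48T→72T]: |ω|/ω_in = 1×48/72 = 2/3, sense flips to −
mesh 2 [74T→74T]: |ω|/ω_in = (2/3)×74/74 = 2/3, sense flips to +
mesh 3 [40T→74T]: |ω|/ω_in = (2/3)×40/74 = 40/111, sense flips to −
mesh 4 [74T→53T]: |ω|/ω_in = (40/111)×74/53 = 80/159, sense flips to +
mesh 5 [67T→89T]: |ω|/ω_in = (80/159)×67/89 = 5360/14151, sense flips to −
signed output speed (× input speed) = -5360/14151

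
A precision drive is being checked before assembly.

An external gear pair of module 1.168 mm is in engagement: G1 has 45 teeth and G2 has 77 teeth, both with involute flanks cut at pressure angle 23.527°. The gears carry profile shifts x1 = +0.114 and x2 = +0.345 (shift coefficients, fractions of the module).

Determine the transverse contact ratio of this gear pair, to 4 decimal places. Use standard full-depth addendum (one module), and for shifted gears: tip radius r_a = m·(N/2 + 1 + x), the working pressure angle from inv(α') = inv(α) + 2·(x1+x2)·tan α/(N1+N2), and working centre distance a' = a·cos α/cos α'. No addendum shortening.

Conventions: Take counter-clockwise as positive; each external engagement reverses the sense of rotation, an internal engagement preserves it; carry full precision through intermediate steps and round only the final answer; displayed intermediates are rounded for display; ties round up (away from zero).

topology: single-mesh involute geometry — m = 1.168, 45T/77T pair
base radii: r_b1 = 24.095398, r_b2 = 41.229903
tip radii: r_a1 = 27.581152, r_a2 = 46.538960
inv(α') = inv(23.527°) + 2·(+0.114+0.345)·tan α/(45+77) = 0.02802521  ⇒  α' = 24.47366°
a' = a·cos α / cos α' = 71.2480·cos 23.527°/cos 24.47366° = 71.774068
action lengths: √(r_a1²−r_b1²) = 13.421317, √(r_a2²−r_b2²) = 21.586336
base pitch p_b = π·m·cos α = 3.364352
CR = (13.421317 + 21.586336 − 71.774068·sin 24.47366°)/3.364352 = 1.567453
contact ratio ≈ 1.5675

1.5675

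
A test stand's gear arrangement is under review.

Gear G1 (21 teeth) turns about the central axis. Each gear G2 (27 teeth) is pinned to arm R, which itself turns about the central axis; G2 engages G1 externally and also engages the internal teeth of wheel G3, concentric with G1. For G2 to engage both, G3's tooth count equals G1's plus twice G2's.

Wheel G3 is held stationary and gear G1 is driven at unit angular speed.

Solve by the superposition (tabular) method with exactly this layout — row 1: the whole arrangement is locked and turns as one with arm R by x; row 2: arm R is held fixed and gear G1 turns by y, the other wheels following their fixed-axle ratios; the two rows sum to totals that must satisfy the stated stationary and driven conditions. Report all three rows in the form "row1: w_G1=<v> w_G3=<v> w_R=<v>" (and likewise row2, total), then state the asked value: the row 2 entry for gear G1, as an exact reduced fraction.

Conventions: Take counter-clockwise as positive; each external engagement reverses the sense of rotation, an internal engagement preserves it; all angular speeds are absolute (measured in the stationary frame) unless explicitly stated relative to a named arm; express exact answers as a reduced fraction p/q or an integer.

recognized (axles ride arm R): planetary set, 21/27/75 teeth
row 1 (train locked, turned with arm): all members turn x
row 2 — arm fixed, fixed-axis ratios: sun y, ring −(21/75)·y, arm 0
boundary: total ω_ring = x − (21/75)·y = 0 and total ω_sun = x + y = 1  ⇒  y = 25/32, x = 7/32
row 2 ring = −(21/75)·25/32 = -7/32
totals (row 1 + row 2): sun 7/32 + 25/32 = 1, ring 7/32 + (-7/32) = 0, arm 7/32 + 0 = 7/32
asked cell (row2, sun) = 25/32

row1: w_G1=7/32 w_G3=7/32 w_R=7/32
row2: w_G1=25/32 w_G3=-7/32 w_R=0
total: w_G1=1 w_G3=0 w_R=7/32
asked value: 25/32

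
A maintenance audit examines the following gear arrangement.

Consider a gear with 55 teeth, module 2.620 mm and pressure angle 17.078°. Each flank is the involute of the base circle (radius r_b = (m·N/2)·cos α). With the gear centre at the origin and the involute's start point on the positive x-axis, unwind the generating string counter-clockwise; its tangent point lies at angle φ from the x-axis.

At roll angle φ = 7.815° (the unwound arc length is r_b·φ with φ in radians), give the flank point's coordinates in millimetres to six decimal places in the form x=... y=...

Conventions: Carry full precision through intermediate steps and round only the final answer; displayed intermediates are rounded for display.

class = single-mesh tooth geometry [base-circle involute, m = 2.620, 55T]
pitch radius r_p = m·N/2 = 2.620·55/2 = 72.050000
base radius r_b = r_p·cos α = 72.050000·cos 17.078° = 68.873016
roll angle φ = 7.815° = 0.13639748 rad
x = r_b·(cos φ + φ·sin φ) = 69.510706
y = r_b·(sin φ − φ·cos φ) = 0.058149

x=69.510706 y=0.058149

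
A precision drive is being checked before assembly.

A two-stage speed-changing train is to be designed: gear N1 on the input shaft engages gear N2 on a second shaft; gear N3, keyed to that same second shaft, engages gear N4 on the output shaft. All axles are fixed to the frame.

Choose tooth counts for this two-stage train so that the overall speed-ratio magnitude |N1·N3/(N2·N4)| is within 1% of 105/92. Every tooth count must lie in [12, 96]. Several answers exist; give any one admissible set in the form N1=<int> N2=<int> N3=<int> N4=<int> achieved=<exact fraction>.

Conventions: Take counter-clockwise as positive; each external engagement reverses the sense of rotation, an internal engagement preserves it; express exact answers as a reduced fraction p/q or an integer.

N1=15 N2=12 N3=21 N4=23 achieved=105/92

topology: fixed-axis compound train — 2 stages, target 105/92
target = 105/92 in lowest terms: an exact hit needs N1·N3 = k·105 and N2·N4 = k·92 for one integer k, every count in [12, 96]; additionally prefer no 1:1 stage (N1 ≠ N2, N3 ≠ N4)
k = 1…2: no 1:1-free in-range split of k·105 and k·92 into factor pairs; take k = 3
k = 3: N1·N3 = 315 = 15·21, N2·N4 = 276 = 12·23
achieved = 15·21/(12·23) = 105/92; |achieved − target| = 0 ≤ 21/1840 ✓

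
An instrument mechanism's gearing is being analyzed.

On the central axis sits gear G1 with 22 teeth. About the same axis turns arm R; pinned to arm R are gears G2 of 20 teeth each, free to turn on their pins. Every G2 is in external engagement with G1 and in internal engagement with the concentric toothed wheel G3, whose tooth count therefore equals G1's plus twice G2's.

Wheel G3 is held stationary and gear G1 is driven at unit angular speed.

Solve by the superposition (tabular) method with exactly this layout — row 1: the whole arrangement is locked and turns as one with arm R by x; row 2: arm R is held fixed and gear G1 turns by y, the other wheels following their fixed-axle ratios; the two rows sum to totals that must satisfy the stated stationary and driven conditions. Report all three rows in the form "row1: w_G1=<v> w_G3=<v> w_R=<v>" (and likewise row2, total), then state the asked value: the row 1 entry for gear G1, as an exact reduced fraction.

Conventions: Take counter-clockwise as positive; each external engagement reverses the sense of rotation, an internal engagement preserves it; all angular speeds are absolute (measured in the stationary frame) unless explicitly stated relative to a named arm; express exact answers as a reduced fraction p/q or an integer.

recognized (axles ride arm R): planetary set, 22/20/62 teeth
row 1: whole set turns with the arm by x
row 2 — arm fixed, fixed-axis ratios: sun y, ring −(22/62)·y, arm 0
boundary: total ω_ring = x − (22/62)·y = 0 and total ω_sun = x + y = 1  ⇒  y = 31/42, x = 11/42
row 2 ring = −(22/62)·31/42 = -11/42
totals (row 1 + row 2): sun 11/42 + 31/42 = 1, ring 11/42 + (-11/42) = 0, arm 11/42 + 0 = 11/42
asked cell (row1, sun) = 11/42

row1: w_G1=11/42 w_G3=11/42 w_R=11/42
row2: w_G1=31/42 w_G3=-11/42 w_R=0
total: w_G1=1 w_G3=0 w_R=11/42
asked value: 11/42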